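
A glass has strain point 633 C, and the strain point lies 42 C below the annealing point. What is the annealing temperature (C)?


T_anneal = T_strain + gap:
  T_anneal = 633 + 42 = 675 C

675 C


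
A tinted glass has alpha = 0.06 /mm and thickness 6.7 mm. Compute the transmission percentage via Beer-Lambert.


Beer-Lambert law: T = exp(-alpha * thickness)
  exponent = -0.06 * 6.7 = -0.402
  T = exp(-0.402) = 0.669
  Percentage = 0.669 * 100 = 66.9%

66.9%


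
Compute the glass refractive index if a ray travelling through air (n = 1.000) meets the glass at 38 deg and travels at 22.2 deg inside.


Apply Snell's law: n1 * sin(theta1) = n2 * sin(theta2)
  n2 = n1 * sin(theta1) / sin(theta2)
  sin(38) = 0.615661
  sin(22.2) = 0.377841
  n2 = 1.000 * 0.615661 / 0.377841 = 1.6294

1.6294


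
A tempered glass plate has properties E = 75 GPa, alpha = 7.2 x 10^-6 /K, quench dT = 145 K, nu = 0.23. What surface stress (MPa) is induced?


Tempering stress: sigma = E * alpha * dT / (1 - nu)
  E (MPa) = 75 * 1000 = 75000
  Numerator = 75000 * (7.2 x 10^-6) * 145 = 78.3
  Denominator = 1 - 0.23 = 0.77
  sigma = 78.3 / 0.77 = 101.7 MPa

101.7 MPa


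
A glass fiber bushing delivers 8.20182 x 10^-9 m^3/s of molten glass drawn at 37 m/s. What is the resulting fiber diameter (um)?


Cross-sectional area from continuity:
  A = Q / v = 8.20182 x 10^-9 / 37 = 2.216708 x 10^-10 m^2
Diameter from circular cross-section:
  d = sqrt(4A / pi) * 10^6 (m -> um)
  d = sqrt(4 * 2.216708 x 10^-10 / pi) * 10^6 = 16.8 um

16.8 um


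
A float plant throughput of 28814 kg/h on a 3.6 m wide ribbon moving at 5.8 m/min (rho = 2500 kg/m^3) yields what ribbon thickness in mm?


Ribbon cross-section from mass balance:
  Volume rate = throughput / density = 28814 / 2500 = 11.5256 m^3/h
  thickness = volume rate / (speed * 60 * width), i.e.
  thickness = throughput / (60 * speed * width * density) * 1000
  thickness = 28814 / (60 * 5.8 * 3.6 * 2500) * 1000 = 9.2 mm

9.2 mm


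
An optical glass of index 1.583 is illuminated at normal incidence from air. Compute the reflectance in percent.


Fresnel reflectance at normal incidence:
  R = ((n - 1)/(n + 1))^2
  (n - 1)/(n + 1) = (1.583 - 1)/(1.583 + 1) = 0.225707
  R = 0.225707^2 = 0.0509436
  R(%) = 0.0509436 * 100 = 5.094%

5.094%


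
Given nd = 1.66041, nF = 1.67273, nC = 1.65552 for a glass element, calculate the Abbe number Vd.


Abbe number formula: Vd = (nd - 1) / (nF - nC)
  nd - 1 = 1.66041 - 1 = 0.66041
  nF - nC = 1.67273 - 1.65552 = 0.01721
  Vd = 0.66041 / 0.01721 = 38.37

38.37


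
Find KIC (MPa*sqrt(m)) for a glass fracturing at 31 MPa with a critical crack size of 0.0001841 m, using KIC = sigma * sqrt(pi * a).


Fracture toughness: KIC = sigma * sqrt(pi * a)
  pi * a = pi * 0.0001841 = 0.000578367
  sqrt(pi * a) = 0.024049
  KIC = 31 * 0.024049 = 0.746 MPa*sqrt(m)

0.746 MPa*sqrt(m)


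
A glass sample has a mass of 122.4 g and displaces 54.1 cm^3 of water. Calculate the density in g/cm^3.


Use the definition of density:
  rho = mass / volume
  rho = 122.4 / 54.1 = 2.262 g/cm^3

2.262 g/cm^3


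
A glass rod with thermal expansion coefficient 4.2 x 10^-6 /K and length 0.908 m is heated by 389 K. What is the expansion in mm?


Thermal expansion formula: dL = alpha * L0 * dT
  dL = (4.2 x 10^-6) * 0.908 * 389 = 0.00148349 m
Convert to mm: 0.00148349 * 1000 = 1.4835 mm

1.4835 mm


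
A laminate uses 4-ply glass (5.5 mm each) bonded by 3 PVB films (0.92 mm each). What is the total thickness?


Total thickness = glass contribution + PVB contribution
  Glass: 4 * 5.5 = 22.0 mm
  PVB: 3 * 0.92 = 2.76 mm
  Total = 22.0 + 2.76 = 24.76 mm

24.76 mm


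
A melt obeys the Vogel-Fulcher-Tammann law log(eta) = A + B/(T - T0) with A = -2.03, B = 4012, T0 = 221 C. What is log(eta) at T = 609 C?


VFT equation: log(eta) = A + B / (T - T0)
  T - T0 = 609 - 221 = 388
  B / (T - T0) = 4012 / 388 = 10.34
  log(eta) = -2.03 + 10.34 = 8.31

8.31


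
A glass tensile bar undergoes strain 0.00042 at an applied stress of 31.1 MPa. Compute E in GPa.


Young's modulus: E = stress / strain
  E = 31.1 MPa / 0.00042 = 74047.62 MPa
Convert to GPa: 74047.62 / 1000 = 74.05 GPa

74.05 GPa


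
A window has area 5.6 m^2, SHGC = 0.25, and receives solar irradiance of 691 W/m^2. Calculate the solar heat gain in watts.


Solar heat gain: Q = Area * SHGC * Irradiance
  Q = 5.6 * 0.25 * 691 = 967.4 W

967.4 W


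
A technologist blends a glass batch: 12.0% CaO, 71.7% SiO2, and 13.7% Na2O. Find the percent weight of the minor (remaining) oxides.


Sum the three major oxides:
  SiO2 + Na2O + CaO = 71.7 + 13.7 + 12.0 = 97.4%
Subtract from 100%:
  Others = 100 - 97.4 = 2.6%

2.6%


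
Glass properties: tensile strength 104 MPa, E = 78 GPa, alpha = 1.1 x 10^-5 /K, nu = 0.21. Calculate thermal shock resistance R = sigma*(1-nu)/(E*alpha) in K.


Thermal shock resistance: R = sigma * (1 - nu) / (E * alpha)
  Numerator = 104 * (1 - 0.21) = 82.16
  Denominator = 78 * 1000 * (1.1 x 10^-5) = 0.858
  R = 82.16 / 0.858 = 95.8 K

95.8 K


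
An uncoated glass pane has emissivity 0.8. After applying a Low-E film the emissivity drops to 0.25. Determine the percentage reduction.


Percentage reduction = (1 - coated/uncoated) * 100
  Ratio = 0.25 / 0.8 = 0.3125
  Reduction = (1 - 0.3125) * 100 = 68.8%

68.8%


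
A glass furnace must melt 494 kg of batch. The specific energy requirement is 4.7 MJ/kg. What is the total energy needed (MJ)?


Total energy = mass * specific energy
  E = 494 * 4.7 = 2321.8 MJ

2321.8 MJ


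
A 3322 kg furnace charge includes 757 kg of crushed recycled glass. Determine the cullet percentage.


Cullet ratio = (cullet mass / total batch mass) * 100
  Ratio = 757 / 3322 * 100 = 22.79%

22.79%


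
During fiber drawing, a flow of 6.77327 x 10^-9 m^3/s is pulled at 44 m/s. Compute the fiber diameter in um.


Cross-sectional area from continuity:
  A = Q / v = 6.77327 x 10^-9 / 44 = 1.53938 x 10^-10 m^2
Diameter from circular cross-section:
  d = sqrt(4A / pi) * 10^6 (m -> um)
  d = sqrt(4 * 1.53938 x 10^-10 / pi) * 10^6 = 14.0 um

14.0 um


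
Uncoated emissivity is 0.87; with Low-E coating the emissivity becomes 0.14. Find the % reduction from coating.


Percentage reduction = (1 - coated/uncoated) * 100
  Ratio = 0.14 / 0.87 = 0.1609
  Reduction = (1 - 0.1609) * 100 = 83.9%

83.9%


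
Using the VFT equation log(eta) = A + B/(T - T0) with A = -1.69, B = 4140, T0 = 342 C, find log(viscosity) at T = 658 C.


VFT equation: log(eta) = A + B / (T - T0)
  T - T0 = 658 - 342 = 316
  B / (T - T0) = 4140 / 316 = 13.101
  log(eta) = -1.69 + 13.101 = 11.411

11.411


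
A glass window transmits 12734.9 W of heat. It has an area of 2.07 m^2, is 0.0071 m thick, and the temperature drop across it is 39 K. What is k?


Fourier's law rearranged: k = Q * t / (A * dT)
  Numerator = 12734.9 * 0.0071 = 90.41779
  Denominator = 2.07 * 39 = 80.73
  k = 90.41779 / 80.73 = 1.12 W/mK

1.12 W/mK


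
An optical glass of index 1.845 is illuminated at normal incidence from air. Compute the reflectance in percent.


Fresnel reflectance at normal incidence:
  R = ((n - 1)/(n + 1))^2
  (n - 1)/(n + 1) = (1.845 - 1)/(1.845 + 1) = 0.297012
  R = 0.297012^2 = 0.0882161
  R(%) = 0.0882161 * 100 = 8.822%

8.822%


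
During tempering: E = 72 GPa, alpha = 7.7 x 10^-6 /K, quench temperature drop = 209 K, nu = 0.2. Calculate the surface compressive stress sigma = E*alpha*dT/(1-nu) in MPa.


Tempering stress: sigma = E * alpha * dT / (1 - nu)
  E (MPa) = 72 * 1000 = 72000
  Numerator = 72000 * (7.7 x 10^-6) * 209 = 115.8696
  Denominator = 1 - 0.2 = 0.8
  sigma = 115.8696 / 0.8 = 144.8 MPa

144.8 MPa


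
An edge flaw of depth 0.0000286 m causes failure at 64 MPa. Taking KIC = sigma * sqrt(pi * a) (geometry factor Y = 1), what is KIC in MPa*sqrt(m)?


Fracture toughness: KIC = sigma * sqrt(pi * a)
  pi * a = pi * 0.0000286 = 0.00008985
  sqrt(pi * a) = 0.009479
  KIC = 64 * 0.009479 = 0.607 MPa*sqrt(m)

0.607 MPa*sqrt(m)


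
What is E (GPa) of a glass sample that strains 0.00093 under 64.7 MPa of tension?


Young's modulus: E = stress / strain
  E = 64.7 MPa / 0.00093 = 69569.89 MPa
Convert to GPa: 69569.89 / 1000 = 69.57 GPa

69.57 GPa


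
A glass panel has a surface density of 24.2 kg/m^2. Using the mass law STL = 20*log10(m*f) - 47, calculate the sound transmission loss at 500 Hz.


Mass law: STL = 20 * log10(m * f) - 47
  m * f = 24.2 * 500 = 12100
  log10(12100) = 4.08279
  STL = 20 * 4.08279 - 47 = 81.6558 - 47 = 34.7 dB

34.7 dB


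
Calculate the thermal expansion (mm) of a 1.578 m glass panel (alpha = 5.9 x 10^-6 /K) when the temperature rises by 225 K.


Thermal expansion formula: dL = alpha * L0 * dT
  dL = (5.9 x 10^-6) * 1.578 * 225 = 0.0020948 m
Convert to mm: 0.0020948 * 1000 = 2.0948 mm

2.0948 mm


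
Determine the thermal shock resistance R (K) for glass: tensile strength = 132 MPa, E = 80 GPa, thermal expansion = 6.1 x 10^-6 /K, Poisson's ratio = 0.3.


Thermal shock resistance: R = sigma * (1 - nu) / (E * alpha)
  Numerator = 132 * (1 - 0.3) = 92.4
  Denominator = 80 * 1000 * (6.1 x 10^-6) = 0.488
  R = 92.4 / 0.488 = 189.3 K

189.3 K


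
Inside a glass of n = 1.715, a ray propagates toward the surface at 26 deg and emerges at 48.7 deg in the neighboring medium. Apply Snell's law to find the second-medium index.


Apply Snell's law: n1 * sin(theta1) = n2 * sin(theta2)
  n2 = n1 * sin(theta1) / sin(theta2)
  sin(26) = 0.438371
  sin(48.7) = 0.751264
  n2 = 1.715 * 0.438371 / 0.751264 = 1.0007

1.0007


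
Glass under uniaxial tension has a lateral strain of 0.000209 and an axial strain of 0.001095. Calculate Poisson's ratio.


Poisson's ratio: nu = lateral strain / axial strain
  nu = 0.000209 / 0.001095 = 0.1909

0.1909


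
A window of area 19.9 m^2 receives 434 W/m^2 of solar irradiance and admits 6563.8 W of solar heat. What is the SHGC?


Rearrange Q = Area * SHGC * Irradiance:
  SHGC = Q / (Area * Irradiance)
  SHGC = 6563.8 / (19.9 * 434) = 0.76

0.76


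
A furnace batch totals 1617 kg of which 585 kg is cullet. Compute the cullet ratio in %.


Cullet ratio = (cullet mass / total batch mass) * 100
  Ratio = 585 / 1617 * 100 = 36.18%

36.18%


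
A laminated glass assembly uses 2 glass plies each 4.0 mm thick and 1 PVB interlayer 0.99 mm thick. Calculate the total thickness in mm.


Total thickness = glass contribution + PVB contribution
  Glass: 2 * 4.0 = 8.0 mm
  PVB: 1 * 0.99 = 0.99 mm
  Total = 8.0 + 0.99 = 8.99 mm

8.99 mm


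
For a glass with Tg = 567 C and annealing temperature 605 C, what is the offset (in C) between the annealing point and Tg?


Offset = T_anneal - Tg:
  offset = 605 - 567 = 38 C

38 C


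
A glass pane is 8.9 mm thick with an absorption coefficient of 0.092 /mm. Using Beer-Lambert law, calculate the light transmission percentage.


Beer-Lambert law: T = exp(-alpha * thickness)
  exponent = -0.092 * 8.9 = -0.8188
  T = exp(-0.8188) = 0.441
  Percentage = 0.441 * 100 = 44.1%

44.1%


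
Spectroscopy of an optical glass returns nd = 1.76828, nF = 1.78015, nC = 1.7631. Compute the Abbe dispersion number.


Abbe number formula: Vd = (nd - 1) / (nF - nC)
  nd - 1 = 1.76828 - 1 = 0.76828
  nF - nC = 1.78015 - 1.7631 = 0.01705
  Vd = 0.76828 / 0.01705 = 45.06

45.06


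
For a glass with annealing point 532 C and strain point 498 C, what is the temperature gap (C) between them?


Gap = T_anneal - T_strain:
  gap = 532 - 498 = 34 C

34 C


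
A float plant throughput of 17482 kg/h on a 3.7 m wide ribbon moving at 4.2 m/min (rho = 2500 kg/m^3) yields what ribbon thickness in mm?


Ribbon cross-section from mass balance:
  Volume rate = throughput / density = 17482 / 2500 = 6.9928 m^3/h
  thickness = volume rate / (speed * 60 * width), i.e.
  thickness = throughput / (60 * speed * width * density) * 1000
  thickness = 17482 / (60 * 4.2 * 3.7 * 2500) * 1000 = 7.5 mm

7.5 mm


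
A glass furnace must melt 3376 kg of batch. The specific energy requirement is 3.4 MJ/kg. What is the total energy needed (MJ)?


Total energy = mass * specific energy
  E = 3376 * 3.4 = 11478.4 MJ

11478.4 MJ


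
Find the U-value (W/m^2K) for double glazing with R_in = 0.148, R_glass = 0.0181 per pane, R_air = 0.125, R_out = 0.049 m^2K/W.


Total thermal resistance (series):
  R_total = R_in + R_glass + R_air + R_glass + R_out
  R_total = 0.148 + 0.0181 + 0.125 + 0.0181 + 0.049 = 0.3582 m^2K/W
U-value = 1 / R_total = 1 / 0.3582 = 2.792 W/m^2K

2.792 W/m^2K


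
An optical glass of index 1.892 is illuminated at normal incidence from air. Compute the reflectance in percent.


Fresnel reflectance at normal incidence:
  R = ((n - 1)/(n + 1))^2
  (n - 1)/(n + 1) = (1.892 - 1)/(1.892 + 1) = 0.308437
  R = 0.308437^2 = 0.0951334
  R(%) = 0.0951334 * 100 = 9.513%

9.513%


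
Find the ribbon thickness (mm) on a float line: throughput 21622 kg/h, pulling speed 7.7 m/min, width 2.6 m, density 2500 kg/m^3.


Ribbon cross-section from mass balance:
  Volume rate = throughput / density = 21622 / 2500 = 8.6488 m^3/h
  thickness = volume rate / (speed * 60 * width), i.e.
  thickness = throughput / (60 * speed * width * density) * 1000
  thickness = 21622 / (60 * 7.7 * 2.6 * 2500) * 1000 = 7.2 mm

7.2 mm


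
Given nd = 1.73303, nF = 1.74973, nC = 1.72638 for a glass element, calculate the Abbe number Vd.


Abbe number formula: Vd = (nd - 1) / (nF - nC)
  nd - 1 = 1.73303 - 1 = 0.73303
  nF - nC = 1.74973 - 1.72638 = 0.02335
  Vd = 0.73303 / 0.02335 = 31.39

31.39


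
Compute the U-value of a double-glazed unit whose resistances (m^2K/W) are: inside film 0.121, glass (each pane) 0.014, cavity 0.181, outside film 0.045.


Total thermal resistance (series):
  R_total = R_in + R_glass + R_air + R_glass + R_out
  R_total = 0.121 + 0.014 + 0.181 + 0.014 + 0.045 = 0.375 m^2K/W
U-value = 1 / R_total = 1 / 0.375 = 2.667 W/m^2K

2.667 W/m^2K


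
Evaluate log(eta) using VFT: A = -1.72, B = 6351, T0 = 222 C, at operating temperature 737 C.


VFT equation: log(eta) = A + B / (T - T0)
  T - T0 = 737 - 222 = 515
  B / (T - T0) = 6351 / 515 = 12.332
  log(eta) = -1.72 + 12.332 = 10.612

10.612


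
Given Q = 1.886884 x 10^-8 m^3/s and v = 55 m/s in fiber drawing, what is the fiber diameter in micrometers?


Cross-sectional area from continuity:
  A = Q / v = 1.886884 x 10^-8 / 55 = 3.430698 x 10^-10 m^2
Diameter from circular cross-section:
  d = sqrt(4A / pi) * 10^6 (m -> um)
  d = sqrt(4 * 3.430698 x 10^-10 / pi) * 10^6 = 20.9 um

20.9 um


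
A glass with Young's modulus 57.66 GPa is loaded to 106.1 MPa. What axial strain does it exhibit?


Rearrange E = sigma / epsilon:
  epsilon = sigma / E
  E (MPa) = 57.66 * 1000 = 57660
  epsilon = 106.1 / 57660 = 0.00184

0.00184


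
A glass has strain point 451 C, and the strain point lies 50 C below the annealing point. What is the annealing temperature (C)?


T_anneal = T_strain + gap:
  T_anneal = 451 + 50 = 501 C

501 C


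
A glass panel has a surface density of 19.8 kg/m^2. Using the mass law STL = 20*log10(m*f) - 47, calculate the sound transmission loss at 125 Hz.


Mass law: STL = 20 * log10(m * f) - 47
  m * f = 19.8 * 125 = 2475
  log10(2475) = 3.39358
  STL = 20 * 3.39358 - 47 = 67.8716 - 47 = 20.9 dB

20.9 dB


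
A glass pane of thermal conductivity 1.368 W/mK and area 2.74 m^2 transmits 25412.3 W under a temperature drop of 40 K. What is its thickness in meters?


Fourier's law: t = k * A * dT / Q
  t = 1.368 * 2.74 * 40 / 25412.3
  t = 149.9328 / 25412.3 = 0.0059 m

0.0059 m


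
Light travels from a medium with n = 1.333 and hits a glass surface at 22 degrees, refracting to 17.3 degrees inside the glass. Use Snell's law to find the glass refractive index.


Apply Snell's law: n1 * sin(theta1) = n2 * sin(theta2)
  n2 = n1 * sin(theta1) / sin(theta2)
  sin(22) = 0.374607
  sin(17.3) = 0.297375
  n2 = 1.333 * 0.374607 / 0.297375 = 1.6792

1.6792


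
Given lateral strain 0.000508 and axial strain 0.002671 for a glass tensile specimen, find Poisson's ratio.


Poisson's ratio: nu = lateral strain / axial strain
  nu = 0.000508 / 0.002671 = 0.1902

0.1902


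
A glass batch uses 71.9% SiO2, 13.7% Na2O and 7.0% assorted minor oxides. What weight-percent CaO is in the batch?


Pieces sum to 100%:
  CaO = 100 - (SiO2 + Na2O + others)
  CaO = 100 - (71.9 + 13.7 + 7.0) = 7.4%

7.4%


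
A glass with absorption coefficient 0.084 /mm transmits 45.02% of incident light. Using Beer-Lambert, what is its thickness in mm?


Rearrange T = exp(-alpha * thickness):
  thickness = -ln(T) / alpha
  T = 45.02/100 = 0.4502
  ln(T) = -0.79806
  -ln(T) = 0.79806
  thickness = 0.79806 / 0.084 = 9.5 mm

9.5 mm


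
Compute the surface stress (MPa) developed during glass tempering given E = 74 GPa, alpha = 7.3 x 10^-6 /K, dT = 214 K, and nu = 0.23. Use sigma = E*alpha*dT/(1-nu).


Tempering stress: sigma = E * alpha * dT / (1 - nu)
  E (MPa) = 74 * 1000 = 74000
  Numerator = 74000 * (7.3 x 10^-6) * 214 = 115.6028
  Denominator = 1 - 0.23 = 0.77
  sigma = 115.6028 / 0.77 = 150.1 MPa

150.1 MPa


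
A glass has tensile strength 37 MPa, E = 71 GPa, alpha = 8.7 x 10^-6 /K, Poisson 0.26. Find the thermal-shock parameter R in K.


Thermal shock resistance: R = sigma * (1 - nu) / (E * alpha)
  Numerator = 37 * (1 - 0.26) = 27.38
  Denominator = 71 * 1000 * (8.7 x 10^-6) = 0.6177
  R = 27.38 / 0.6177 = 44.3 K

44.3 K


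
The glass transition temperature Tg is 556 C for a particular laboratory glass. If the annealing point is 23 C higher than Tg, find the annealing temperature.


The annealing temperature is Tg plus the offset:
  T_anneal = 556 + 23 = 579 C

579 C


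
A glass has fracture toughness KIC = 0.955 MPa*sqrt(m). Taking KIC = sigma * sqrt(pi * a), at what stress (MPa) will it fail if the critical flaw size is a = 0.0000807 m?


Rearrange KIC = sigma * sqrt(pi * a):
  sigma = KIC / sqrt(pi * a)
  sqrt(pi * 0.0000807) = 0.015923
  sigma = 0.955 / 0.015923 = 59.98 MPa

59.98 MPa


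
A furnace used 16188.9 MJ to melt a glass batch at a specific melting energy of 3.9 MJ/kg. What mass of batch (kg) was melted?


Rearrange E = m * s for m:
  m = E / s
  m = 16188.9 / 3.9 = 4151.0 kg

4151.0 kg


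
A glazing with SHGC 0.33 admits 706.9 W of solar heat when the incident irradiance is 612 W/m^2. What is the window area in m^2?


Rearrange Q = Area * SHGC * Irradiance:
  Area = Q / (SHGC * Irradiance)
  Area = 706.9 / (0.33 * 612) = 3.5 m^2

3.5 m^2


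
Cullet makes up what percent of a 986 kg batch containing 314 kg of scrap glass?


Cullet ratio = (cullet mass / total batch mass) * 100
  Ratio = 314 / 986 * 100 = 31.85%

31.85%


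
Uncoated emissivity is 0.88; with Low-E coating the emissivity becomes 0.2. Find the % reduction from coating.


Percentage reduction = (1 - coated/uncoated) * 100
  Ratio = 0.2 / 0.88 = 0.2273
  Reduction = (1 - 0.2273) * 100 = 77.3%

77.3%


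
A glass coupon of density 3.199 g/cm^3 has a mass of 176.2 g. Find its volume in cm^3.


Rearrange rho = m / V:
  V = m / rho
  V = 176.2 / 3.199 = 55.08 cm^3

55.08 cm^3


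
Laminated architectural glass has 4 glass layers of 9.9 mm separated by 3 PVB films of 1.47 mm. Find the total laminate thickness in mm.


Total thickness = glass contribution + PVB contribution
  Glass: 4 * 9.9 = 39.6 mm
  PVB: 3 * 1.47 = 4.41 mm
  Total = 39.6 + 4.41 = 44.01 mm

44.01 mm


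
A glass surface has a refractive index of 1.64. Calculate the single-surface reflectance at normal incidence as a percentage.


Fresnel reflectance at normal incidence:
  R = ((n - 1)/(n + 1))^2
  (n - 1)/(n + 1) = (1.64 - 1)/(1.64 + 1) = 0.242424
  R = 0.242424^2 = 0.0587694
  R(%) = 0.0587694 * 100 = 5.877%

5.877%


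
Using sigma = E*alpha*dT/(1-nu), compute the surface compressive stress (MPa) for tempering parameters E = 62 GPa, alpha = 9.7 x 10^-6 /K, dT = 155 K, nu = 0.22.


Tempering stress: sigma = E * alpha * dT / (1 - nu)
  E (MPa) = 62 * 1000 = 62000
  Numerator = 62000 * (9.7 x 10^-6) * 155 = 93.217
  Denominator = 1 - 0.22 = 0.78
  sigma = 93.217 / 0.78 = 119.5 MPa

119.5 MPa


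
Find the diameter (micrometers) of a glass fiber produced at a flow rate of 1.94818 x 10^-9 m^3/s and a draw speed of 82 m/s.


Cross-sectional area from continuity:
  A = Q / v = 1.94818 x 10^-9 / 82 = 2.375829 x 10^-11 m^2
Diameter from circular cross-section:
  d = sqrt(4A / pi) * 10^6 (m -> um)
  d = sqrt(4 * 2.375829 x 10^-11 / pi) * 10^6 = 5.5 um

5.5 um


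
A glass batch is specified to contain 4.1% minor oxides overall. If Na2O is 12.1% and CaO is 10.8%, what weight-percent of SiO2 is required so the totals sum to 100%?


Known pieces sum to 100%:
  SiO2 = 100 - (others + Na2O + CaO)
  SiO2 = 100 - (4.1 + 12.1 + 10.8) = 73.0%

73.0%


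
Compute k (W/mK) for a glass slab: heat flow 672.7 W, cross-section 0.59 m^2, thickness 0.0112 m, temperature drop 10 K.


Fourier's law rearranged: k = Q * t / (A * dT)
  Numerator = 672.7 * 0.0112 = 7.53424
  Denominator = 0.59 * 10 = 5.9
  k = 7.53424 / 5.9 = 1.277 W/mK

1.277 W/mK


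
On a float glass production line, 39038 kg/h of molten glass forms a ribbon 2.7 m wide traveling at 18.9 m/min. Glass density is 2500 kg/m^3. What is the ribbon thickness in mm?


Ribbon cross-section from mass balance:
  Volume rate = throughput / density = 39038 / 2500 = 15.6152 m^3/h
  thickness = volume rate / (speed * 60 * width), i.e.
  thickness = throughput / (60 * speed * width * density) * 1000
  thickness = 39038 / (60 * 18.9 * 2.7 * 2500) * 1000 = 5.1 mm

5.1 mm


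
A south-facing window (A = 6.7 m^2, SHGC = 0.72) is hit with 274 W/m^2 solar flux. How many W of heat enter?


Solar heat gain: Q = Area * SHGC * Irradiance
  Q = 6.7 * 0.72 * 274 = 1321.8 W

1321.8 W


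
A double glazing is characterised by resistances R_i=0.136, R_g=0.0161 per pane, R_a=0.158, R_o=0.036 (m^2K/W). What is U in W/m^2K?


Total thermal resistance (series):
  R_total = R_in + R_glass + R_air + R_glass + R_out
  R_total = 0.136 + 0.0161 + 0.158 + 0.0161 + 0.036 = 0.3622 m^2K/W
U-value = 1 / R_total = 1 / 0.3622 = 2.761 W/m^2K

2.761 W/m^2K


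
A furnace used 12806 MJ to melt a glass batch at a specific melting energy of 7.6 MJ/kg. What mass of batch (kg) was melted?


Rearrange E = m * s for m:
  m = E / s
  m = 12806 / 7.6 = 1685.0 kg

1685.0 kg


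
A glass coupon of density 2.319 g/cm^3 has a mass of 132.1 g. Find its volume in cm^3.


Rearrange rho = m / V:
  V = m / rho
  V = 132.1 / 2.319 = 56.964 cm^3

56.964 cm^3


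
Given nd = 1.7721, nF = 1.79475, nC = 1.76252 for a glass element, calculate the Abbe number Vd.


Abbe number formula: Vd = (nd - 1) / (nF - nC)
  nd - 1 = 1.7721 - 1 = 0.7721
  nF - nC = 1.79475 - 1.76252 = 0.03223
  Vd = 0.7721 / 0.03223 = 23.96

23.96


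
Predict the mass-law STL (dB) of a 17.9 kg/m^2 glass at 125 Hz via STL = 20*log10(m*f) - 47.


Mass law: STL = 20 * log10(m * f) - 47
  m * f = 17.9 * 125 = 2237.5
  log10(2237.5) = 3.34976
  STL = 20 * 3.34976 - 47 = 66.9952 - 47 = 20.0 dB

20.0 dB


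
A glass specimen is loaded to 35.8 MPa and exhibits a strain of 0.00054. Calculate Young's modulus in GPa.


Young's modulus: E = stress / strain
  E = 35.8 MPa / 0.00054 = 66296.3 MPa
Convert to GPa: 66296.3 / 1000 = 66.3 GPa

66.3 GPa


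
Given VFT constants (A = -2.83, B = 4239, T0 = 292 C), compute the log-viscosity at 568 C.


VFT equation: log(eta) = A + B / (T - T0)
  T - T0 = 568 - 292 = 276
  B / (T - T0) = 4239 / 276 = 15.359
  log(eta) = -2.83 + 15.359 = 12.529

12.529


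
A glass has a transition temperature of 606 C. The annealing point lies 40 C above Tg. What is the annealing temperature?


The annealing temperature is Tg plus the offset:
  T_anneal = 606 + 40 = 646 C

646 C


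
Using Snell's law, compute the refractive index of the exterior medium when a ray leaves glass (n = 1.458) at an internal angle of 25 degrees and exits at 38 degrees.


Apply Snell's law: n1 * sin(theta1) = n2 * sin(theta2)
  n2 = n1 * sin(theta1) / sin(theta2)
  sin(25) = 0.422618
  sin(38) = 0.615661
  n2 = 1.458 * 0.422618 / 0.615661 = 1.0008

1.0008


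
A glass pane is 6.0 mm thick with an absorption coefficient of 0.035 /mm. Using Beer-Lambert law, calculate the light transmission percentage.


Beer-Lambert law: T = exp(-alpha * thickness)
  exponent = -0.035 * 6.0 = -0.21
  T = exp(-0.21) = 0.8106
  Percentage = 0.8106 * 100 = 81.06%

81.06%


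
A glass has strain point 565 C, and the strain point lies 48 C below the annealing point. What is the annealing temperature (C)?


T_anneal = T_strain + gap:
  T_anneal = 565 + 48 = 613 C

613 C


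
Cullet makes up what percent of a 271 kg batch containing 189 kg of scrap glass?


Cullet ratio = (cullet mass / total batch mass) * 100
  Ratio = 189 / 271 * 100 = 69.74%

69.74%


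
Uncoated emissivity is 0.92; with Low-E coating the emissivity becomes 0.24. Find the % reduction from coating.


Percentage reduction = (1 - coated/uncoated) * 100
  Ratio = 0.24 / 0.92 = 0.2609
  Reduction = (1 - 0.2609) * 100 = 73.9%

73.9%


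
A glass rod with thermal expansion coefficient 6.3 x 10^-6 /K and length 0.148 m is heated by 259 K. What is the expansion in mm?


Thermal expansion formula: dL = alpha * L0 * dT
  dL = (6.3 x 10^-6) * 0.148 * 259 = 0.00024149 m
Convert to mm: 0.00024149 * 1000 = 0.2415 mm

0.2415 mm


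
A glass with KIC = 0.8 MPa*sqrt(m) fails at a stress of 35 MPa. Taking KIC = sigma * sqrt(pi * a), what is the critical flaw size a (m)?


Rearrange KIC = sigma * sqrt(pi * a):
  sqrt(pi * a) = KIC / sigma
  sqrt(pi * a) = 0.8 / 35 = 0.022857
  a = (KIC / sigma)^2 / pi
  a = 0.022857^2 / pi = 0.0001663 m

0.0001663 m


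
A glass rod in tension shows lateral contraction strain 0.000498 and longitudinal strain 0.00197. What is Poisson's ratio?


Poisson's ratio: nu = lateral strain / axial strain
  nu = 0.000498 / 0.00197 = 0.2528

0.2528


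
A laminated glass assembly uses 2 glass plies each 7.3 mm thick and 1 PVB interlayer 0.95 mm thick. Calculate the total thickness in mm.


Total thickness = glass contribution + PVB contribution
  Glass: 2 * 7.3 = 14.6 mm
  PVB: 1 * 0.95 = 0.95 mm
  Total = 14.6 + 0.95 = 15.55 mm

15.55 mm


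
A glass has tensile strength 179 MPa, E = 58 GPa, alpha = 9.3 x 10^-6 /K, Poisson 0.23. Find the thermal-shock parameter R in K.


Thermal shock resistance: R = sigma * (1 - nu) / (E * alpha)
  Numerator = 179 * (1 - 0.23) = 137.83
  Denominator = 58 * 1000 * (9.3 x 10^-6) = 0.5394
  R = 137.83 / 0.5394 = 255.5 K

255.5 K


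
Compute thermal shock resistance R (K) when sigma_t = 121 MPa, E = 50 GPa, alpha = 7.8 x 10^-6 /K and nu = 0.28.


Thermal shock resistance: R = sigma * (1 - nu) / (E * alpha)
  Numerator = 121 * (1 - 0.28) = 87.12
  Denominator = 50 * 1000 * (7.8 x 10^-6) = 0.39
  R = 87.12 / 0.39 = 223.4 K

223.4 K


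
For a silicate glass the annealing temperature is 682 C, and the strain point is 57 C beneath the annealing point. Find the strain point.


Strain point = annealing point - difference:
  T_strain = 682 - 57 = 625 C

625 C


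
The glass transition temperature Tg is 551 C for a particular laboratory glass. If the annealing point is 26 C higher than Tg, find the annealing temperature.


The annealing temperature is Tg plus the offset:
  T_anneal = 551 + 26 = 577 C

577 C


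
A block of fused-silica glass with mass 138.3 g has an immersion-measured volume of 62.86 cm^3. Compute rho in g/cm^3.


Use the definition of density:
  rho = mass / volume
  rho = 138.3 / 62.86 = 2.2 g/cm^3

2.2 g/cm^3


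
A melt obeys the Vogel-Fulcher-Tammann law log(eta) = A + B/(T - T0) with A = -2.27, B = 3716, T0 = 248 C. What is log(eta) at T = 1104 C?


VFT equation: log(eta) = A + B / (T - T0)
  T - T0 = 1104 - 248 = 856
  B / (T - T0) = 3716 / 856 = 4.341
  log(eta) = -2.27 + 4.341 = 2.071

2.071


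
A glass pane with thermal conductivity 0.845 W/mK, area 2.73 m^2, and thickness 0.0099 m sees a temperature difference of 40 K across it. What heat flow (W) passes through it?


Fourier's law: Q = k * A * dT / t
  Q = 0.845 * 2.73 * 40 / 0.0099
  Q = 92.274 / 0.0099 = 9320.6 W

9320.6 W


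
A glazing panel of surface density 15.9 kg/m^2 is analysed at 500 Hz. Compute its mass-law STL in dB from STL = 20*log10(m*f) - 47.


Mass law: STL = 20 * log10(m * f) - 47
  m * f = 15.9 * 500 = 7950
  log10(7950) = 3.90037
  STL = 20 * 3.90037 - 47 = 78.0074 - 47 = 31.0 dB

31.0 dB


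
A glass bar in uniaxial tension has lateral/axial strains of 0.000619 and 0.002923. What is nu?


Poisson's ratio: nu = lateral strain / axial strain
  nu = 0.000619 / 0.002923 = 0.2118

0.2118


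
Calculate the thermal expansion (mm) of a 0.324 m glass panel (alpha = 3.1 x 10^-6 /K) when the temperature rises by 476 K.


Thermal expansion formula: dL = alpha * L0 * dT
  dL = (3.1 x 10^-6) * 0.324 * 476 = 0.00047809 m
Convert to mm: 0.00047809 * 1000 = 0.4781 mm

0.4781 mm


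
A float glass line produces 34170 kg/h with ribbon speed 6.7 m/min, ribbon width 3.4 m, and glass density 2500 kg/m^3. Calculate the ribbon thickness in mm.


Ribbon cross-section from mass balance:
  Volume rate = throughput / density = 34170 / 2500 = 13.668 m^3/h
  thickness = volume rate / (speed * 60 * width), i.e.
  thickness = throughput / (60 * speed * width * density) * 1000
  thickness = 34170 / (60 * 6.7 * 3.4 * 2500) * 1000 = 10.0 mm

10.0 mm


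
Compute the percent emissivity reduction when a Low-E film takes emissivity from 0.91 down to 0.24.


Percentage reduction = (1 - coated/uncoated) * 100
  Ratio = 0.24 / 0.91 = 0.2637
  Reduction = (1 - 0.2637) * 100 = 73.6%

73.6%


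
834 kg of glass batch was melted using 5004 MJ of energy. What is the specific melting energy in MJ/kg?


Rearrange E = m * s for s:
  s = E / m
  s = 5004 / 834 = 6.0 MJ/kg

6.0 MJ/kg


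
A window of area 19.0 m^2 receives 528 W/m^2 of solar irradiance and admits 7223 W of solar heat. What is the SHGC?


Rearrange Q = Area * SHGC * Irradiance:
  SHGC = Q / (Area * Irradiance)
  SHGC = 7223 / (19.0 * 528) = 0.72

0.72


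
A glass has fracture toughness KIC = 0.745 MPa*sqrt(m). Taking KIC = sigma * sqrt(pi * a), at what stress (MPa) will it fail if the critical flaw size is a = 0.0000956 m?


Rearrange KIC = sigma * sqrt(pi * a):
  sigma = KIC / sqrt(pi * a)
  sqrt(pi * 0.0000956) = 0.01733
  sigma = 0.745 / 0.01733 = 42.99 MPa

42.99 MPa


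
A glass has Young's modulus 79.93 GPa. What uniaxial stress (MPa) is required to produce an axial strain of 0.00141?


Rearrange E = sigma / epsilon:
  sigma = E * epsilon
  E (MPa) = 79.93 * 1000 = 79930
  sigma = 79930 * 0.00141 = 112.7 MPa

112.7 MPa


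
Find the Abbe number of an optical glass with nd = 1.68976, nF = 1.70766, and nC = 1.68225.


Abbe number formula: Vd = (nd - 1) / (nF - nC)
  nd - 1 = 1.68976 - 1 = 0.68976
  nF - nC = 1.70766 - 1.68225 = 0.02541
  Vd = 0.68976 / 0.02541 = 27.15

27.15


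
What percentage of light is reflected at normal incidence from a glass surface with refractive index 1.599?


Fresnel reflectance at normal incidence:
  R = ((n - 1)/(n + 1))^2
  (n - 1)/(n + 1) = (1.599 - 1)/(1.599 + 1) = 0.230473
  R = 0.230473^2 = 0.0531178
  R(%) = 0.0531178 * 100 = 5.312%

5.312%


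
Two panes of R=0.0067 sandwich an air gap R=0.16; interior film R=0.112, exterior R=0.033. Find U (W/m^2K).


Total thermal resistance (series):
  R_total = R_in + R_glass + R_air + R_glass + R_out
  R_total = 0.112 + 0.0067 + 0.16 + 0.0067 + 0.033 = 0.3184 m^2K/W
U-value = 1 / R_total = 1 / 0.3184 = 3.141 W/m^2K

3.141 W/m^2K


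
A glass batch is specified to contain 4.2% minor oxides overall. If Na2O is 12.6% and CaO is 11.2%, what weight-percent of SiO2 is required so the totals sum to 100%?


Known pieces sum to 100%:
  SiO2 = 100 - (others + Na2O + CaO)
  SiO2 = 100 - (4.2 + 12.6 + 11.2) = 72.0%

72.0%


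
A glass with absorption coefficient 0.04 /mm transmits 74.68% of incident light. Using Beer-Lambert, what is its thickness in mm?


Rearrange T = exp(-alpha * thickness):
  thickness = -ln(T) / alpha
  T = 74.68/100 = 0.7468
  ln(T) = -0.29196
  -ln(T) = 0.29196
  thickness = 0.29196 / 0.04 = 7.3 mm

7.3 mm


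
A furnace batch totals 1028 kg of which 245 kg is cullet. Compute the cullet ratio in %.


Cullet ratio = (cullet mass / total batch mass) * 100
  Ratio = 245 / 1028 * 100 = 23.83%

23.83%


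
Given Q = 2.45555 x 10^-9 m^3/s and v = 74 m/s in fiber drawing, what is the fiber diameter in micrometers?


Cross-sectional area from continuity:
  A = Q / v = 2.45555 x 10^-9 / 74 = 3.318311 x 10^-11 m^2
Diameter from circular cross-section:
  d = sqrt(4A / pi) * 10^6 (m -> um)
  d = sqrt(4 * 3.318311 x 10^-11 / pi) * 10^6 = 6.5 um

6.5 um


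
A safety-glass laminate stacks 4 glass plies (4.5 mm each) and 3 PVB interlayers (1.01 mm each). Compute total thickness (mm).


Total thickness = glass contribution + PVB contribution
  Glass: 4 * 4.5 = 18.0 mm
  PVB: 3 * 1.01 = 3.03 mm
  Total = 18.0 + 3.03 = 21.03 mm

21.03 mm


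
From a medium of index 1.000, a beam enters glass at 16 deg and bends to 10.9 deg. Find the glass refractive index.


Apply Snell's law: n1 * sin(theta1) = n2 * sin(theta2)
  n2 = n1 * sin(theta1) / sin(theta2)
  sin(16) = 0.275637
  sin(10.9) = 0.189095
  n2 = 1.000 * 0.275637 / 0.189095 = 1.4577

1.4577


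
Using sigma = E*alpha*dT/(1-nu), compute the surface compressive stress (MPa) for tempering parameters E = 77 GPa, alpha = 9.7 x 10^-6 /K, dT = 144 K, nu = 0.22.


Tempering stress: sigma = E * alpha * dT / (1 - nu)
  E (MPa) = 77 * 1000 = 77000
  Numerator = 77000 * (9.7 x 10^-6) * 144 = 107.5536
  Denominator = 1 - 0.22 = 0.78
  sigma = 107.5536 / 0.78 = 137.9 MPa

137.9 MPa


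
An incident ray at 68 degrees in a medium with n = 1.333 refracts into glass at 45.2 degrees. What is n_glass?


Apply Snell's law: n1 * sin(theta1) = n2 * sin(theta2)
  n2 = n1 * sin(theta1) / sin(theta2)
  sin(68) = 0.927184
  sin(45.2) = 0.709571
  n2 = 1.333 * 0.927184 / 0.709571 = 1.7418

1.7418


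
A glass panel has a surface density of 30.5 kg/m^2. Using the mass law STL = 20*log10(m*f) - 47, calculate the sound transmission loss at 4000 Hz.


Mass law: STL = 20 * log10(m * f) - 47
  m * f = 30.5 * 4000 = 122000
  log10(122000) = 5.08636
  STL = 20 * 5.08636 - 47 = 101.7272 - 47 = 54.7 dB

54.7 dB


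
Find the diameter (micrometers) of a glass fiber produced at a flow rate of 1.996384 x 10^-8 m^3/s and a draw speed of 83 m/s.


Cross-sectional area from continuity:
  A = Q / v = 1.996384 x 10^-8 / 83 = 2.405282 x 10^-10 m^2
Diameter from circular cross-section:
  d = sqrt(4A / pi) * 10^6 (m -> um)
  d = sqrt(4 * 2.405282 x 10^-10 / pi) * 10^6 = 17.5 um

17.5 um


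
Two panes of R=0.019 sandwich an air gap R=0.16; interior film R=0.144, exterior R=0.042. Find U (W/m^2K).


Total thermal resistance (series):
  R_total = R_in + R_glass + R_air + R_glass + R_out
  R_total = 0.144 + 0.019 + 0.16 + 0.019 + 0.042 = 0.384 m^2K/W
U-value = 1 / R_total = 1 / 0.384 = 2.604 W/m^2K

2.604 W/m^2K


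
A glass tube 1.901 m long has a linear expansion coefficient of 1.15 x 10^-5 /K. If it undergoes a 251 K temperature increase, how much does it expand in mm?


Thermal expansion formula: dL = alpha * L0 * dT
  dL = (1.15 x 10^-5) * 1.901 * 251 = 0.00548724 m
Convert to mm: 0.00548724 * 1000 = 5.4872 mm

5.4872 mm


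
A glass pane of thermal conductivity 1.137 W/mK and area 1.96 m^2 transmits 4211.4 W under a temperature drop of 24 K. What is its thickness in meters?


Fourier's law: t = k * A * dT / Q
  t = 1.137 * 1.96 * 24 / 4211.4
  t = 53.48448 / 4211.4 = 0.0127 m

0.0127 m


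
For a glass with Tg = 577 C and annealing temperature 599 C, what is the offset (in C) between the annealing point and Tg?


Offset = T_anneal - Tg:
  offset = 599 - 577 = 22 C

22 C


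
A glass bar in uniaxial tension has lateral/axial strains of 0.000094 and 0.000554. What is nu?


Poisson's ratio: nu = lateral strain / axial strain
  nu = 0.000094 / 0.000554 = 0.1697

0.1697


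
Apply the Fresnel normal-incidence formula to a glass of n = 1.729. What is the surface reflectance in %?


Fresnel reflectance at normal incidence:
  R = ((n - 1)/(n + 1))^2
  (n - 1)/(n + 1) = (1.729 - 1)/(1.729 + 1) = 0.267131
  R = 0.267131^2 = 0.071359
  R(%) = 0.071359 * 100 = 7.136%

7.136%


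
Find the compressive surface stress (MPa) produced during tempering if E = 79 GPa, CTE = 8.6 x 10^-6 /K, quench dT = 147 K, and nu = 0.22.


Tempering stress: sigma = E * alpha * dT / (1 - nu)
  E (MPa) = 79 * 1000 = 79000
  Numerator = 79000 * (8.6 x 10^-6) * 147 = 99.8718
  Denominator = 1 - 0.22 = 0.78
  sigma = 99.8718 / 0.78 = 128.0 MPa

128.0 MPa


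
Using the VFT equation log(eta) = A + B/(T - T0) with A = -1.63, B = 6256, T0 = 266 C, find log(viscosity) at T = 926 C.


VFT equation: log(eta) = A + B / (T - T0)
  T - T0 = 926 - 266 = 660
  B / (T - T0) = 6256 / 660 = 9.479
  log(eta) = -1.63 + 9.479 = 7.849

7.849


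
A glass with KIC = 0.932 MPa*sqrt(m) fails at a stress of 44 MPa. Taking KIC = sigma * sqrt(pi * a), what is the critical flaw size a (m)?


Rearrange KIC = sigma * sqrt(pi * a):
  sqrt(pi * a) = KIC / sigma
  sqrt(pi * a) = 0.932 / 44 = 0.021182
  a = (KIC / sigma)^2 / pi
  a = 0.021182^2 / pi = 0.0001428 m

0.0001428 m


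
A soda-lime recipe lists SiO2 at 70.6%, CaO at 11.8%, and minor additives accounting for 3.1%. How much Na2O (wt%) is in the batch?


Pieces sum to 100%:
  Na2O = 100 - (SiO2 + CaO + others)
  Na2O = 100 - (70.6 + 11.8 + 3.1) = 14.5%

14.5%


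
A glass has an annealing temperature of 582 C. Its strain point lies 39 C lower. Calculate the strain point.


Strain point = annealing point - difference:
  T_strain = 582 - 39 = 543 C

543 C


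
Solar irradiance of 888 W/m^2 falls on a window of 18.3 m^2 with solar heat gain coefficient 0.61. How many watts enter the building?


Solar heat gain: Q = Area * SHGC * Irradiance
  Q = 18.3 * 0.61 * 888 = 9912.7 W

9912.7 W


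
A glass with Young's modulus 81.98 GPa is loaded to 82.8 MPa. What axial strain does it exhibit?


Rearrange E = sigma / epsilon:
  epsilon = sigma / E
  E (MPa) = 81.98 * 1000 = 81980
  epsilon = 82.8 / 81980 = 0.00101

0.00101


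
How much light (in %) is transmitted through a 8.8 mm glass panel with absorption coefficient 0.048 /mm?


Beer-Lambert law: T = exp(-alpha * thickness)
  exponent = -0.048 * 8.8 = -0.4224
  T = exp(-0.4224) = 0.6555
  Percentage = 0.6555 * 100 = 65.55%

65.55%


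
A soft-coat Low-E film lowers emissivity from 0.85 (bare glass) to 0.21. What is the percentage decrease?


Percentage reduction = (1 - coated/uncoated) * 100
  Ratio = 0.21 / 0.85 = 0.2471
  Reduction = (1 - 0.2471) * 100 = 75.3%

75.3%


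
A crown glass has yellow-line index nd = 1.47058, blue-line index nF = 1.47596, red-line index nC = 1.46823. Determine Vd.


Abbe number formula: Vd = (nd - 1) / (nF - nC)
  nd - 1 = 1.47058 - 1 = 0.47058
  nF - nC = 1.47596 - 1.46823 = 0.00773
  Vd = 0.47058 / 0.00773 = 60.88

60.88


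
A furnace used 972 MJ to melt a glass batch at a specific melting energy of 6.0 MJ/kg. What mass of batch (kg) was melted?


Rearrange E = m * s for m:
  m = E / s
  m = 972 / 6.0 = 162.0 kg

162.0 kg


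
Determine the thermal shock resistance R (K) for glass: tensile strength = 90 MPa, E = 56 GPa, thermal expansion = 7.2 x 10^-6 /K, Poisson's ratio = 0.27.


Thermal shock resistance: R = sigma * (1 - nu) / (E * alpha)
  Numerator = 90 * (1 - 0.27) = 65.7
  Denominator = 56 * 1000 * (7.2 x 10^-6) = 0.4032
  R = 65.7 / 0.4032 = 162.9 K

162.9 K
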